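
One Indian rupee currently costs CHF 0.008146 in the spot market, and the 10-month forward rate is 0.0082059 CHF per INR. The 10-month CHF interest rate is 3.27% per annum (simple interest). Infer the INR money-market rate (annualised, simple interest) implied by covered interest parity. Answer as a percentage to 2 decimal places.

2.37%

T = 10/12 years.
By CIP, F/S equals the CHF-to-INR growth ratio: 0.0082059/0.008146 = 1.0073533.
The CHF side grows by 1 + 0.0327×10/12 = 1.027250.
So the INR growth factor = 1.0197515.
r = (1.0197515 − 1)/(10/12) = 0.023702 → 2.37%.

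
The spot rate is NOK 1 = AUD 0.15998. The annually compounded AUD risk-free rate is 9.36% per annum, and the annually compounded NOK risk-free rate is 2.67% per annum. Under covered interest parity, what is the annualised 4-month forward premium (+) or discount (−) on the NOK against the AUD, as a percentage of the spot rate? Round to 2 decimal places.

+6.38%

T = 4/12 years.
F = S · g_AUD/g_NOK = 0.15998 × 1.0302742/1.0088219 = 0.16338193.
Annualised premium = (F − S)/S × (1/T) = (0.16338193 − 0.15998)/0.15998 ÷ (4/12) = 6.38%.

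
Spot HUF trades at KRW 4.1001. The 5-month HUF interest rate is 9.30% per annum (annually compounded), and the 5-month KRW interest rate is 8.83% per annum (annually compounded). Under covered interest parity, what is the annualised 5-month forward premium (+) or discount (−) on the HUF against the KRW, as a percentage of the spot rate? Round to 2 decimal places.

T = 5/12 years.
CIP forward (KRW per HUF) = 4.1001 × 1.0358859/1.0377476 = 4.0927445.
Annualised premium = (F − S)/S × (1/T) = (4.0927445 − 4.1001)/4.1001 ÷ (5/12) = -0.43%.

-0.43%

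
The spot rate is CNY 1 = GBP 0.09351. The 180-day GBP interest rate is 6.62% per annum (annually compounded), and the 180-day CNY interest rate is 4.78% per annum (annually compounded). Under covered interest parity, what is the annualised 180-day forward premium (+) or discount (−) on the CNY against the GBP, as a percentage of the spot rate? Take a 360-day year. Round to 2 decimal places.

T = 180/360 years.
No-arbitrage forward: 0.09351 × 1.0325696 / 1.023621 = 0.09432747 GBP/CNY.
Annualised premium = (F − S)/S × (1/T) = (0.09432747 − 0.09351)/0.09351 ÷ (180/360) = 1.75%.

+1.75%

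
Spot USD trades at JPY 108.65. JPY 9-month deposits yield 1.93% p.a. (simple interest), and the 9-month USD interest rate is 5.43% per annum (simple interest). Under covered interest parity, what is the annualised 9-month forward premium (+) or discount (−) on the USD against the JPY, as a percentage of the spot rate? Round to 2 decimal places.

-3.36%

T = 9/12 years.
F = S · g_JPY/g_USD = 108.65 × 1.014475/1.040725 = 105.90954.
(F − S)/S ÷ T = (105.90954 − 108.65)/108.65/(9/12) = -0.033630 → -3.36%.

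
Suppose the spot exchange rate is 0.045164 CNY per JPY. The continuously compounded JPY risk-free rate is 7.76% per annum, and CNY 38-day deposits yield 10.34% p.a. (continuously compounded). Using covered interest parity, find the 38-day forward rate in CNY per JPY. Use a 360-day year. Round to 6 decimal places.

T = 38/360 years.
CNY accumulates by e^(0.1034×38/360) = 1.0109742.
JPY growth factor: e^(0.0776×38/360) = 1.0082248.
Forward (CNY per JPY) = 0.045164 × 1.0109742 / 1.0082248 = 0.04528716.

0.045287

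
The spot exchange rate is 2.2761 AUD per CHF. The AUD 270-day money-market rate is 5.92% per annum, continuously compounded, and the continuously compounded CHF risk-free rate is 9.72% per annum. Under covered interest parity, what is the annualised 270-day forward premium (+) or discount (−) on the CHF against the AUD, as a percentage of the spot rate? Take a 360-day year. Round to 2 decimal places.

-3.75%

T = 270/360 years.
No-arbitrage forward: 2.2761 × 1.0454004 / 1.075623 = 2.2121467 AUD/CHF.
(F − S)/S ÷ T = (2.2121467 − 2.2761)/2.2761/(270/360) = -0.037464 → -3.75%.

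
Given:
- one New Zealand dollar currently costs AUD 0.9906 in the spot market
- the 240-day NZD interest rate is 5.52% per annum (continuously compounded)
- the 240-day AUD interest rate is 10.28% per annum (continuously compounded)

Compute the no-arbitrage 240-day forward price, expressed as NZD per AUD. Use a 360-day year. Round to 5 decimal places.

T = 240/360 years.
Growth of 1 AUD over T: e^(0.1028×240/360) = 1.0709363.
Growth of 1 NZD over T: e^(0.0552×240/360) = 1.0374855.
So F = 0.9906 × 1.0709363 / 1.0374855 = 1.022539 (AUD/NZD).
Quoted the other way: 1/1.022539 = 0.97796 NZD per AUD.

0.97796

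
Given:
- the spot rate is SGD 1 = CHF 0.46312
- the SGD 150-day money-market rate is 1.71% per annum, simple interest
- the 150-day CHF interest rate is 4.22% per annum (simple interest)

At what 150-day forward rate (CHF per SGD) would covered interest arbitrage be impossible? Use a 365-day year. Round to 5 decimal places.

T = 150/365 years.
CHF growth factor: 1 + 0.0422×150/365 = 1.0173425.
SGD growth factor: 1 + 0.0171×150/365 = 1.0070274.
So F = 0.46312 × 1.0173425 / 1.0070274 = 0.4678638 (CHF/SGD).

0.46786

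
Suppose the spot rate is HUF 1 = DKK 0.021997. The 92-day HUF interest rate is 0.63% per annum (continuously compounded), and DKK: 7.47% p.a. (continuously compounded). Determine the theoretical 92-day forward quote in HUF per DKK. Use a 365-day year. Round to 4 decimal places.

44.6837

T = 92/365 years.
DKK growth factor: e^(0.0747×92/365) = 1.01900687.
HUF growth factor: e^(0.0063×92/365) = 1.00158921.
Forward (DKK per HUF) = 0.021997 × 1.01900687 / 1.00158921 = 0.022379528.
Invert for HUF per DKK: 1 / 0.022379528 = 44.6837.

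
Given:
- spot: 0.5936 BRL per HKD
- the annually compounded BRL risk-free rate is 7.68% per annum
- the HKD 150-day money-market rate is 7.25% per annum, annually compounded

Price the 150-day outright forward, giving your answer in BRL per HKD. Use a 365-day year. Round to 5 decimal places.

T = 150/365 years.
BRL growth factor: (1 + 0.0768)^(150/365) = 1.0308754.
HKD growth factor: (1 + 0.0725)^(150/365) = 1.0291817.
Forward (BRL per HKD) = 0.5936 × 1.0308754 / 1.0291817 = 0.5945769.

0.59458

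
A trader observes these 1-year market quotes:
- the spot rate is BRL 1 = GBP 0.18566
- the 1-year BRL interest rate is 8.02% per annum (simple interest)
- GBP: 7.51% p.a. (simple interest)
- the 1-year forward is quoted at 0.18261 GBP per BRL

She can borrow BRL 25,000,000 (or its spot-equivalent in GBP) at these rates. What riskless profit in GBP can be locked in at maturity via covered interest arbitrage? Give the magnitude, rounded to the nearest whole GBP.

GBP 58,694

T = 1 year.
Route A — deposit BRL, sell forward: 25,000,000 × 1.080200 × 0.18261 = GBP 4,931,383.05.
Route B — convert at spot, deposit GBP: 25,000,000 × 0.18566 × 1.075100 = GBP 4,990,076.65.
The quoted forward undervalues BRL, so borrow BRL, convert to GBP at spot, deposit the GBP at 7.51%, and buy BRL forward at 0.18261 to cover the loan.
Profit = 4,990,076.65 − 4,931,383.05 = GBP 58,694.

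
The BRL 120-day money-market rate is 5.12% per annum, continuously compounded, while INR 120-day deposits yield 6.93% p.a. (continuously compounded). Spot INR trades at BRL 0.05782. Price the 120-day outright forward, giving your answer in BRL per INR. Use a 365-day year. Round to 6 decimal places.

T = 120/365 years.
Growth of 1 BRL over T: e^(0.0512×120/365) = 1.0169753.
Growth of 1 INR over T: e^(0.0693×120/365) = 1.0230451.
CIP: F = S · (grow BRL)/(grow INR) = 0.05782 × 1.0169753/1.0230451 = 0.05747695 BRL per INR.

0.057477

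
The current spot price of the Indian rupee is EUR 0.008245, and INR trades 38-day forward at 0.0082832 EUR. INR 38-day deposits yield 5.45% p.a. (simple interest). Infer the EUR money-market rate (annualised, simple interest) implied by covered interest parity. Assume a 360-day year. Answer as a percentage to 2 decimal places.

9.86%

T = 38/360 years.
CIP gives F = S · g_EUR/g_INR, so g_EUR/g_INR = 0.0082832/0.008245 = 1.0046331.
INR growth factor: 1 + 0.0545×38/360 = 1.0057528.
So the EUR growth factor = 1.0104126.
r = (1.0104126 − 1)/(38/360) = 0.098646 → 9.86%.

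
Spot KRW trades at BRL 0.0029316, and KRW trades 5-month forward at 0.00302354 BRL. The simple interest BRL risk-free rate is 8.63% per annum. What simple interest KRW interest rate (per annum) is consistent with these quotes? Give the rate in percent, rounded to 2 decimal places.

1.07%

T = 5/12 years.
F/S = 0.00302354/0.0029316 = 1.0313617 = (growth of BRL) / (growth of KRW).
BRL growth factor: 1 + 0.0863×5/12 = 1.0359583.
Hence g_KRW = 1.0044568.
r = (1.0044568 − 1)/(5/12) = 0.010696 → 1.07%.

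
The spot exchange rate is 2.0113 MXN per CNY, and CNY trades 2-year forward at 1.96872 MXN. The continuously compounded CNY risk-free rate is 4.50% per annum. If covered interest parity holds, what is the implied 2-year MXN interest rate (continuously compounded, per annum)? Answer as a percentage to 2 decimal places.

T = 2 years.
F/S = 1.96872/2.0113 = 0.9788296 = (growth of MXN) / (growth of CNY).
The CNY side grows by e^(0.0450×2) = 1.0941743.
So the MXN growth factor = 1.0710102.
r = ln(1.0710102)/2 = 0.034301 → 3.43%.

3.43%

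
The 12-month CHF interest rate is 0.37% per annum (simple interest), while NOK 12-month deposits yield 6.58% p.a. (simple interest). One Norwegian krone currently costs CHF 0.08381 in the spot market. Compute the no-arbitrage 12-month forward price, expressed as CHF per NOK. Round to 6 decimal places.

0.078927

T = 1 year.
CHF accumulates by 1 + 0.0037×1 = 1.003700.
NOK growth factor: 1 + 0.0658×1 = 1.065800.
Forward (CHF per NOK) = 0.08381 × 1.003700 / 1.065800 = 0.07892672.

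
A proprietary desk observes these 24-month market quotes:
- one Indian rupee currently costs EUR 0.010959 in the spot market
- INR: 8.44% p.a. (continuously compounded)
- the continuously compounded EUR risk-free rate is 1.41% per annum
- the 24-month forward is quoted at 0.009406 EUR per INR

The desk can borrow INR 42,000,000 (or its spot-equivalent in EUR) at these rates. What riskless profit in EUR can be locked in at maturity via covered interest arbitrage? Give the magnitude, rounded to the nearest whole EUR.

T = 2 years.
Keep in INR, deliver into the forward: 42,000,000·1.18388334·0.009406 = EUR 467,695.48.
Swap to EUR now, deposit: 42,000,000·0.010959·1.02860138 = EUR 473,442.59.
The quoted forward undervalues INR, so borrow INR, convert to EUR at spot, deposit the EUR at 1.41%, and buy INR forward at 0.009406 to cover the loan.
Arbitrage profit = |467,695.48 − 473,442.59| = EUR 5,747.

EUR 5,747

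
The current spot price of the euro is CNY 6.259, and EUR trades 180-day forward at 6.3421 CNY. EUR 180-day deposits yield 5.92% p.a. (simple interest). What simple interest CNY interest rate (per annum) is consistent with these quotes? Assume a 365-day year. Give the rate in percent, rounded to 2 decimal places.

T = 180/365 years.
CIP gives F = S · g_CNY/g_EUR, so g_CNY/g_EUR = 6.3421/6.259 = 1.0132769.
EUR growth factor: 1 + 0.0592×180/365 = 1.0291945.
Hence g_CNY = 1.042859.
r = (1.042859 − 1)/(180/365) = 0.086909 → 8.69%.

8.69%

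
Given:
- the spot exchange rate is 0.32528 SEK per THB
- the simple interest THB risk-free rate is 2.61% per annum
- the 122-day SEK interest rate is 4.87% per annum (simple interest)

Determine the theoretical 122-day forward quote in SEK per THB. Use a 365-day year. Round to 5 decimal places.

T = 122/365 years.
SEK growth factor: 1 + 0.0487×122/365 = 1.0162778.
THB accumulates by 1 + 0.0261×122/365 = 1.0087238.
Forward (SEK per THB) = 0.32528 × 1.0162778 / 1.0087238 = 0.3277159.

0.32772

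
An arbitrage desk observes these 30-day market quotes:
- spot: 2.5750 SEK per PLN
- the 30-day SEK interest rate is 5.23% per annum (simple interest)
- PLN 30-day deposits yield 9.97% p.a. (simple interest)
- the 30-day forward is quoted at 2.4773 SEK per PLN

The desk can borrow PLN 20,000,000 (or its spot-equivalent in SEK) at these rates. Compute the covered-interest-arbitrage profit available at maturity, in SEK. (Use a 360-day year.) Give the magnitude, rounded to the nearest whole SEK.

SEK 1,766,809

T = 30/360 years.
Keep in PLN, deliver into the forward: 20,000,000·1.0083083333·2.4773 = SEK 49,957,644.68.
Swap to SEK now, deposit: 20,000,000·2.5750·1.0043583333 = SEK 51,724,454.16.
The quoted forward undervalues PLN, so borrow PLN, convert to SEK at spot, deposit the SEK at 5.23%, and buy PLN forward at 2.4773 to cover the loan.
Profit = 51,724,454.16 − 49,957,644.68 = SEK 1,766,809.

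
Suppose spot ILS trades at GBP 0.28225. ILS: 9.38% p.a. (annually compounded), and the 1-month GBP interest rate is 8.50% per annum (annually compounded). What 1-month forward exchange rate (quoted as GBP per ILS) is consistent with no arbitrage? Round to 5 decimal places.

0.28206

T = 1/12 years.
Growth of 1 GBP over T: (1 + 0.0850)^(1/12) = 1.0068215.
Growth of 1 ILS over T: (1 + 0.0938)^(1/12) = 1.0074995.
Forward (GBP per ILS) = 0.28225 × 1.0068215 / 1.0074995 = 0.2820601.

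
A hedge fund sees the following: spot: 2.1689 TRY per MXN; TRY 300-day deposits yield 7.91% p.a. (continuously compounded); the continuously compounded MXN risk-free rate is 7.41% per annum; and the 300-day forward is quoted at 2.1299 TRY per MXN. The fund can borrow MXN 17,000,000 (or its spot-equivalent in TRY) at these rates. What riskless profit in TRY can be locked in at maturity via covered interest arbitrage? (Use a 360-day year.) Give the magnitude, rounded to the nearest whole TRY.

TRY 868,988

T = 300/360 years.
Invest the MXN and cover forward: 17,000,000 × 1.0636963874 × 2.1299 = TRY 38,514,637.90.
Convert at spot and invest in TRY: 17,000,000 × 2.1689 × 1.068137702 = TRY 39,383,625.65.
The quoted forward undervalues MXN, so borrow MXN, convert to TRY at spot, deposit the TRY at 7.91%, and buy MXN forward at 2.1299 to cover the loan.
The gap between the two covered legs is TRY 868,988.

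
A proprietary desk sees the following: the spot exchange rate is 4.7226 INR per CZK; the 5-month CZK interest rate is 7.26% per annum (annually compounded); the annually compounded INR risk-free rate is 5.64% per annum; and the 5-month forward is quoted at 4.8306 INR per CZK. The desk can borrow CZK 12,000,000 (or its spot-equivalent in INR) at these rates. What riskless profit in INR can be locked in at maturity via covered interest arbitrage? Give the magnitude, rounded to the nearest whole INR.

INR 1,703,242

T = 5/12 years.
Invest the CZK and cover forward: 12,000,000 × 1.0296329057 × 4.8306 = INR 59,684,936.57.
Convert at spot and invest in INR: 12,000,000 × 4.7226 × 1.0231245291 = INR 57,981,694.81.
The quoted forward overvalues CZK, so borrow INR, buy CZK at spot, deposit the CZK at 7.26%, and sell the proceeds forward at 4.8306.
Arbitrage profit = |59,684,936.57 − 57,981,694.81| = INR 1,703,242.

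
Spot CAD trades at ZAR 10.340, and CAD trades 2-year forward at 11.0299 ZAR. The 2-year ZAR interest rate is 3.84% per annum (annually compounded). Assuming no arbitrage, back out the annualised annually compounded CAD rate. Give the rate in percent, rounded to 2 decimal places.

0.54%

T = 2 years.
By CIP, F/S equals the ZAR-to-CAD growth ratio: 11.0299/10.34 = 1.0667215.
ZAR growth factor: (1 + 0.0384)^2 = 1.0782746.
So the CAD growth factor = 1.0108305.
Annualise: 1.0108305^(1/2) − 1 = 0.005401 = 0.54%.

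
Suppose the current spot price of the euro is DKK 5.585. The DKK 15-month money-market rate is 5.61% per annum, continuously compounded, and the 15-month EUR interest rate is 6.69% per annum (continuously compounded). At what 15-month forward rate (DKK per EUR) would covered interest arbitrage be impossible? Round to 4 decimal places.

T = 15/12 years.
Growth of 1 DKK over T: e^(0.0561×15/12) = 1.0726423.
Growth of 1 EUR over T: e^(0.0669×15/12) = 1.0872211.
Forward (DKK per EUR) = 5.585 × 1.0726423 / 1.0872211 = 5.510109.

5.5101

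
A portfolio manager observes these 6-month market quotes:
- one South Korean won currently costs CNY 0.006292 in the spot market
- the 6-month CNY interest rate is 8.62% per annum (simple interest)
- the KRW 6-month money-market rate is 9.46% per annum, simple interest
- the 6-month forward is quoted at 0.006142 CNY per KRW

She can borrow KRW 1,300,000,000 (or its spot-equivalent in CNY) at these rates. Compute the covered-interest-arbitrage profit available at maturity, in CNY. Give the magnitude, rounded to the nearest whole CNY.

CNY 169,869

T = 6/12 years.
Invest the KRW and cover forward: 1,300,000,000 × 1.047300 × 0.006142 = CNY 8,362,271.58.
Convert at spot and invest in CNY: 1,300,000,000 × 0.006292 × 1.043100 = CNY 8,532,140.76.
The quoted forward undervalues KRW, so borrow KRW, convert to CNY at spot, deposit the CNY at 8.62%, and buy KRW forward at 0.006142 to cover the loan.
The gap between the two covered legs is CNY 169,869.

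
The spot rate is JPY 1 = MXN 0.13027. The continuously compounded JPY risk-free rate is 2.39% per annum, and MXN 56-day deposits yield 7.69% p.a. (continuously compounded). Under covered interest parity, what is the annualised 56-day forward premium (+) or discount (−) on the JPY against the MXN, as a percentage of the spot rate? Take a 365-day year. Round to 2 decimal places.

+5.32%

T = 56/365 years.
No-arbitrage forward: 0.13027 × 1.0118682 / 1.0036736 = 0.13133360 MXN/JPY.
(F − S)/S ÷ T = (0.13133360 − 0.13027)/0.13027/(56/365) = 0.053216 → 5.32%.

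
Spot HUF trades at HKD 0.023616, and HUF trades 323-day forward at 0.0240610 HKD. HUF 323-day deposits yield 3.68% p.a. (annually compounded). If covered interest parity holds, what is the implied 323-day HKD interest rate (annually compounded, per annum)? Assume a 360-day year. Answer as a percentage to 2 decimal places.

T = 323/360 years.
F/S = 0.024061/0.023616 = 1.0188432 = (growth of HKD) / (growth of HUF).
The HUF side grows by (1 + 0.0368)^(323/360) = 1.0329562.
That pins the HKD growth at 1.0524204.
Annualise: 1.0524204^(360/323) − 1 = 0.058598 = 5.86%.

5.86%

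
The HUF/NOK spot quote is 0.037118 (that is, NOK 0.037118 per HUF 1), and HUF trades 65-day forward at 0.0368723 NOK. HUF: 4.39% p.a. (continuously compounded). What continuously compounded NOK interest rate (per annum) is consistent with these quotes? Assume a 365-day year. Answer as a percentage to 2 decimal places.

0.66%

T = 65/365 years.
By CIP, F/S equals the NOK-to-HUF growth ratio: 0.0368723/0.037118 = 0.9933806.
The HUF side grows by e^(0.0439×65/365) = 1.0078484.
That pins the NOK growth at 1.001177.
r = ln(1.001177)/(65/365) = 0.006605 → 0.66%.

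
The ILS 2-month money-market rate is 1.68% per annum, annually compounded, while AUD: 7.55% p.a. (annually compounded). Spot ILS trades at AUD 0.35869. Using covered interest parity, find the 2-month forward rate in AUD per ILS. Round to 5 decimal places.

T = 2/12 years.
AUD growth factor: (1 + 0.0755)^(2/12) = 1.0122048.
ILS growth factor: (1 + 0.0168)^(2/12) = 1.0027806.
So F = 0.35869 × 1.0122048 / 1.0027806 = 0.3620610 (AUD/ILS).

0.36206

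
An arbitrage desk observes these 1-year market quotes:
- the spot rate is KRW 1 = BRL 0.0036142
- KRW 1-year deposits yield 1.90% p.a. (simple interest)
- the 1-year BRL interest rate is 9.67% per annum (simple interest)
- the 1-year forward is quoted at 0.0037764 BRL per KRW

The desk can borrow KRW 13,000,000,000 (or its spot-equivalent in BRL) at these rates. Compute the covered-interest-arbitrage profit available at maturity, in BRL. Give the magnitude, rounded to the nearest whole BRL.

T = 1 year.
Keep in KRW, deliver into the forward: 13,000,000,000·1.019000·0.0037764 = BRL 50,025,970.80.
Swap to BRL now, deposit: 13,000,000,000·0.0036142·1.096700 = BRL 51,528,010.82.
The quoted forward undervalues KRW, so borrow KRW, convert to BRL at spot, deposit the BRL at 9.67%, and buy KRW forward at 0.0037764 to cover the loan.
The gap between the two covered legs is BRL 1,502,040.

BRL 1,502,040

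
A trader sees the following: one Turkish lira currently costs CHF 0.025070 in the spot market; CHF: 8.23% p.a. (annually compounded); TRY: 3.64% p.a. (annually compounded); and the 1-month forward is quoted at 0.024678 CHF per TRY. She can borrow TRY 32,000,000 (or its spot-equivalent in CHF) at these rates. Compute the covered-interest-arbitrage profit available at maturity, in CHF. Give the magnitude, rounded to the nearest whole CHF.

CHF 15,492

T = 1/12 years.
Invest the TRY and cover forward: 32,000,000 × 1.00298387 × 0.024678 = CHF 792,052.35.
Convert at spot and invest in CHF: 32,000,000 × 0.025070 × 1.00661247 = CHF 807,544.79.
The quoted forward undervalues TRY, so borrow TRY, convert to CHF at spot, deposit the CHF at 8.23%, and buy TRY forward at 0.024678 to cover the loan.
The gap between the two covered legs is CHF 15,492.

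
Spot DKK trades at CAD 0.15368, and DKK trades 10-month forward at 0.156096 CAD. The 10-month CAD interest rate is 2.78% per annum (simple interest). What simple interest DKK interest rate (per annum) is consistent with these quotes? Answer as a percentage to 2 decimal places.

T = 10/12 years.
F/S = 0.156096/0.15368 = 1.0157210 = (growth of CAD) / (growth of DKK).
CAD growth factor: 1 + 0.0278×10/12 = 1.0231667.
So the DKK growth factor = 1.0073305.
r = (1.0073305 − 1)/(10/12) = 0.008797 → 0.88%.

0.88%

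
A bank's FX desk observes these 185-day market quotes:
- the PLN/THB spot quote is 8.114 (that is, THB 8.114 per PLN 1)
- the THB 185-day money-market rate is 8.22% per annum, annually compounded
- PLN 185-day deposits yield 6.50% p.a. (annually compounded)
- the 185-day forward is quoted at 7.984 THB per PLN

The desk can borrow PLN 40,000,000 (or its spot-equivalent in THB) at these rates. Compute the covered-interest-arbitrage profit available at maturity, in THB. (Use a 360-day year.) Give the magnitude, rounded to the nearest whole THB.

THB 8,142,460

T = 185/360 years.
Invest the PLN and cover forward: 40,000,000 × 1.0328913955 × 7.984 = THB 329,864,196.07.
Convert at spot and invest in THB: 40,000,000 × 8.114 × 1.04143041778 = THB 338,006,656.39.
The quoted forward undervalues PLN, so borrow PLN, convert to THB at spot, deposit the THB at 8.22%, and buy PLN forward at 7.984 to cover the loan.
The gap between the two covered legs is THB 8,142,460.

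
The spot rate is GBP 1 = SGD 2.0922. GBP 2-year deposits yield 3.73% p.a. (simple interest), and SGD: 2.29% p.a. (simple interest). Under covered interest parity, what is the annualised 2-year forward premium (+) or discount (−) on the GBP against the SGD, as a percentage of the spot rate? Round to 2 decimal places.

-1.34%

T = 2 years.
CIP forward (SGD per GBP) = 2.0922 × 1.045800/1.074600 = 2.0361276.
(F − S)/S ÷ T = (2.0361276 − 2.0922)/2.0922/2 = -0.013400 → -1.34%.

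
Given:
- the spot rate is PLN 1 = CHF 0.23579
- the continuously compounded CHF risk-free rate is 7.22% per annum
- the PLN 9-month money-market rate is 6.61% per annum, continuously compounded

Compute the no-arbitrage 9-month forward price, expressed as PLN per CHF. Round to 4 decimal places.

4.2217

T = 9/12 years.
Growth of 1 CHF over T: e^(0.0722×9/12) = 1.0556429.
Growth of 1 PLN over T: e^(0.0661×9/12) = 1.0508244.
So F = 0.23579 × 1.0556429 / 1.0508244 = 0.2368712 (CHF/PLN).
Quoted the other way: 1/0.2368712 = 4.2217 PLN per CHF.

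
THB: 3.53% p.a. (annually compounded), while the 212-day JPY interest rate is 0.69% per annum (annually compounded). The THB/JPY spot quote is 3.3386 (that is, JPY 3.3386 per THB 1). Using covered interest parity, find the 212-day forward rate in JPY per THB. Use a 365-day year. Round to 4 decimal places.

3.2851

T = 212/365 years.
JPY growth factor: (1 + 0.0069)^(212/365) = 1.0040019.
Growth of 1 THB over T: (1 + 0.0353)^(212/365) = 1.0203538.
So F = 3.3386 × 1.0040019 / 1.0203538 = 3.285097 (JPY/THB).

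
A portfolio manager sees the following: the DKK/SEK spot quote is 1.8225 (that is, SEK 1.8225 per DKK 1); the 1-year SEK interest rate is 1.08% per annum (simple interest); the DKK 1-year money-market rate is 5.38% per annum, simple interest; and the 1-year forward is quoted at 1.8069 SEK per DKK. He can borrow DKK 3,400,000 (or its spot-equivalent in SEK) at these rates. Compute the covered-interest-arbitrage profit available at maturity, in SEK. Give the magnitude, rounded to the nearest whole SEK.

T = 1 year.
Invest the DKK and cover forward: 3,400,000 × 1.053800 × 1.8069 = SEK 6,473,978.15.
Convert at spot and invest in SEK: 3,400,000 × 1.8225 × 1.010800 = SEK 6,263,422.20.
The quoted forward overvalues DKK, so borrow SEK, buy DKK at spot, deposit the DKK at 5.38%, and sell the proceeds forward at 1.8069.
Profit = 6,473,978.15 − 6,263,422.20 = SEK 210,556.

SEK 210,556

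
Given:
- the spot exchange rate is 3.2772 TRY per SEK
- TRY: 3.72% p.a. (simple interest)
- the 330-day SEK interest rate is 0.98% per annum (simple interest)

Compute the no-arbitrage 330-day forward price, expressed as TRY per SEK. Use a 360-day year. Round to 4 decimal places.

T = 330/360 years.
TRY growth factor: 1 + 0.0372×330/360 = 1.034100.
SEK accumulates by 1 + 0.0098×330/360 = 1.0089833.
So F = 3.2772 × 1.034100 / 1.0089833 = 3.358780 (TRY/SEK).

3.3588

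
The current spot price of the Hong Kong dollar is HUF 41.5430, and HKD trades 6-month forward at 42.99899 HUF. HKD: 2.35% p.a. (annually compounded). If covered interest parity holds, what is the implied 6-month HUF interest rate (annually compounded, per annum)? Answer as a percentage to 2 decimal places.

T = 6/12 years.
By CIP, F/S equals the HUF-to-HKD growth ratio: 42.99899/41.543 = 1.0350478.
The HKD side grows by (1 + 0.0235)^(6/12) = 1.0116818.
That pins the HUF growth at 1.047139.
Annualise: 1.047139^(12/6) − 1 = 0.096500 = 9.65%.

9.65%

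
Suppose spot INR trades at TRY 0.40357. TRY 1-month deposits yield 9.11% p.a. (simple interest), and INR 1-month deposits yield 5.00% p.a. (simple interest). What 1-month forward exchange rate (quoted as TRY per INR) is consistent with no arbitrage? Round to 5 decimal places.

T = 1/12 years.
Growth of 1 TRY over T: 1 + 0.0911×1/12 = 1.0075917.
Growth of 1 INR over T: 1 + 0.0500×1/12 = 1.0041667.
So F = 0.40357 × 1.0075917 / 1.0041667 = 0.4049465 (TRY/INR).

0.40495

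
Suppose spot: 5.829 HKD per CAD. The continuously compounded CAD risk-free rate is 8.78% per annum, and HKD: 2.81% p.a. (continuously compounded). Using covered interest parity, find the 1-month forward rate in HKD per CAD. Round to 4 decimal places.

T = 1/12 years.
Growth of 1 HKD over T: e^(0.0281×1/12) = 1.0023444.
CAD accumulates by e^(0.0878×1/12) = 1.0073435.
So F = 5.829 × 1.0023444 / 1.0073435 = 5.800073 (HKD/CAD).

5.8001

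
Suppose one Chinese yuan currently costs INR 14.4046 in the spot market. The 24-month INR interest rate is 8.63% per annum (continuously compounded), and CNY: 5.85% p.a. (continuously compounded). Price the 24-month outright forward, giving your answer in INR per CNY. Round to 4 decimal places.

T = 2 years.
INR growth factor: e^(0.0863×2) = 1.18839065.
Growth of 1 CNY over T: e^(0.0585×2) = 1.12411943.
CIP: F = S · (grow INR)/(grow CNY) = 14.4046 × 1.18839065/1.12411943 = 15.228179 INR per CNY.

15.2282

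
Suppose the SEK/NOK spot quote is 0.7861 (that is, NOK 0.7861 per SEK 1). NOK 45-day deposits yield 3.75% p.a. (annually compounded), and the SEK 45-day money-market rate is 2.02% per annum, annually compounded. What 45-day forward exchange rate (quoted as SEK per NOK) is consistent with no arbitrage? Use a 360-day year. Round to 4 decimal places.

T = 45/360 years.
Growth of 1 NOK over T: (1 + 0.0375)^(45/360) = 1.0046124.
Growth of 1 SEK over T: (1 + 0.0202)^(45/360) = 1.002503.
So F = 0.7861 × 1.0046124 / 1.002503 = 0.7877541 (NOK/SEK).
Invert for SEK per NOK: 1 / 0.7877541 = 1.2694.

1.2694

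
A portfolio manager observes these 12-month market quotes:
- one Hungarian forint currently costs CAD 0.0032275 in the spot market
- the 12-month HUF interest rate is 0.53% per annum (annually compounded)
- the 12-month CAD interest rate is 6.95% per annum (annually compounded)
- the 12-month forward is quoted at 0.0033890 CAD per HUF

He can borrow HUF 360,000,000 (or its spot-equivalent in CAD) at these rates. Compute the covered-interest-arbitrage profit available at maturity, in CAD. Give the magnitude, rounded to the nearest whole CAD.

CAD 16,146

T = 1 year.
Invest the HUF and cover forward: 360,000,000 × 1.005300 × 0.0033890 = CAD 1,226,506.21.
Convert at spot and invest in CAD: 360,000,000 × 0.0032275 × 1.069500 = CAD 1,242,652.05.
The quoted forward undervalues HUF, so borrow HUF, convert to CAD at spot, deposit the CAD at 6.95%, and buy HUF forward at 0.0033890 to cover the loan.
The gap between the two covered legs is CAD 16,146.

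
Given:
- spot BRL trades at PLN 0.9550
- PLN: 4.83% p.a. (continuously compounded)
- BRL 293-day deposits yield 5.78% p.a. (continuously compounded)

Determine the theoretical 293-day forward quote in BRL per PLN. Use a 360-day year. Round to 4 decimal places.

T = 293/360 years.
Growth of 1 PLN over T: e^(0.0483×293/360) = 1.0400937.
BRL accumulates by e^(0.0578×293/360) = 1.0481668.
CIP: F = S · (grow PLN)/(grow BRL) = 0.955 × 1.0400937/1.0481668 = 0.9476445 PLN per BRL.
Invert for BRL per PLN: 1 / 0.9476445 = 1.0552.

1.0552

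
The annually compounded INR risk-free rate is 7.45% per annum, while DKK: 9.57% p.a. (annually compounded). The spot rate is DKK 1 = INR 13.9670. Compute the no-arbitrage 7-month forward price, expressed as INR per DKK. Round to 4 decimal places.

T = 7/12 years.
Growth of 1 INR over T: (1 + 0.0745)^(7/12) = 1.04280654.
Growth of 1 DKK over T: (1 + 0.0957)^(7/12) = 1.05475956.
So F = 13.967 × 1.04280654 / 1.05475956 = 13.808720 (INR/DKK).

13.8087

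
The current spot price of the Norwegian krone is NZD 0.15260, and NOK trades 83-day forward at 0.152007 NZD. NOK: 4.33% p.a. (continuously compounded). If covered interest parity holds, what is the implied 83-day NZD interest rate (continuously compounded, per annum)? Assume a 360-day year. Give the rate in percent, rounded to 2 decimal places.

T = 83/360 years.
CIP gives F = S · g_NZD/g_NOK, so g_NZD/g_NOK = 0.152007/0.1526 = 0.9961140.
NOK growth factor: e^(0.0433×83/360) = 1.0100331.
So the NZD growth factor = 1.0061081.
r = ln(1.0061081)/(83/360) = 0.026412 → 2.64%.

2.64%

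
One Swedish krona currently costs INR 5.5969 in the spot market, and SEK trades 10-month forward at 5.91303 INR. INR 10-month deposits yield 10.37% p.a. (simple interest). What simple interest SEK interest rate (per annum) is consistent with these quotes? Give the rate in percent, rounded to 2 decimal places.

T = 10/12 years.
By CIP, F/S equals the INR-to-SEK growth ratio: 5.91303/5.5969 = 1.0564831.
INR growth factor: 1 + 0.1037×10/12 = 1.0864167.
That pins the SEK growth at 1.0283333.
r = (1.0283333 − 1)/(10/12) = 0.034000 → 3.40%.

3.40%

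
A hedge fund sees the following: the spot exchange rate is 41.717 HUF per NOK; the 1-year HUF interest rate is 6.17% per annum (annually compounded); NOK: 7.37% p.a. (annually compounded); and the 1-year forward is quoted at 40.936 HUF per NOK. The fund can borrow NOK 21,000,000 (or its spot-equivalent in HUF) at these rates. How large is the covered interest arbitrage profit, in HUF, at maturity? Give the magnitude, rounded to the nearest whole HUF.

T = 1 year.
Invest the NOK and cover forward: 21,000,000 × 1.073700 × 40.936 = HUF 923,012,647.20.
Convert at spot and invest in HUF: 21,000,000 × 41.717 × 1.061700 = HUF 930,109,716.90.
The quoted forward undervalues NOK, so borrow NOK, convert to HUF at spot, deposit the HUF at 6.17%, and buy NOK forward at 40.936 to cover the loan.
Profit = 930,109,716.90 − 923,012,647.20 = HUF 7,097,070.

HUF 7,097,070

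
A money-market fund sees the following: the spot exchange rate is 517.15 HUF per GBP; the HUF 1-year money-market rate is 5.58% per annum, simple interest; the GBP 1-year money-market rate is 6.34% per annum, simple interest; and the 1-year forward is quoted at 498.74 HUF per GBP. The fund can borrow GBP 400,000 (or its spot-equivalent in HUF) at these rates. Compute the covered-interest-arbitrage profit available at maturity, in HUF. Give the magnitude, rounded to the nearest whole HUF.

T = 1 year.
Route A — deposit GBP, sell forward: 400,000 × 1.063400 × 498.74 = HUF 212,144,046.40.
Route B — convert at spot, deposit HUF: 400,000 × 517.15 × 1.055800 = HUF 218,402,788.00.
The quoted forward undervalues GBP, so borrow GBP, convert to HUF at spot, deposit the HUF at 5.58%, and buy GBP forward at 498.74 to cover the loan.
Arbitrage profit = |212,144,046.40 − 218,402,788.00| = HUF 6,258,742.

HUF 6,258,742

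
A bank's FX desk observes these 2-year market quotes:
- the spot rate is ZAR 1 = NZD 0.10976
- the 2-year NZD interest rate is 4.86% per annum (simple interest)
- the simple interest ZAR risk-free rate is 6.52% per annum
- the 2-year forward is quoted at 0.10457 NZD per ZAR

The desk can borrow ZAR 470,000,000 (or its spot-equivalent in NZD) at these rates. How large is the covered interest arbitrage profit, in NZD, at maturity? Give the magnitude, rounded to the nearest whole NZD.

T = 2 years.
Invest the ZAR and cover forward: 470,000,000 × 1.130400 × 0.10457 = NZD 55,556,786.16.
Convert at spot and invest in NZD: 470,000,000 × 0.10976 × 1.097200 = NZD 56,601,475.84.
The quoted forward undervalues ZAR, so borrow ZAR, convert to NZD at spot, deposit the NZD at 4.86%, and buy ZAR forward at 0.10457 to cover the loan.
The gap between the two covered legs is NZD 1,044,690.

NZD 1,044,690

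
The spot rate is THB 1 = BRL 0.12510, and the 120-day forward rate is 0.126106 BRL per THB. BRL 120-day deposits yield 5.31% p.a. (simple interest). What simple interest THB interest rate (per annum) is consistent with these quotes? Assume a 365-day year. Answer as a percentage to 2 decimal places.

T = 120/365 years.
By CIP, F/S equals the BRL-to-THB growth ratio: 0.126106/0.1251 = 1.0080416.
BRL growth factor: 1 + 0.0531×120/365 = 1.0174575.
So the THB growth factor = 1.0093408.
(1.0093408 − 1)/T = 0.028412, i.e. 2.84%.

2.84%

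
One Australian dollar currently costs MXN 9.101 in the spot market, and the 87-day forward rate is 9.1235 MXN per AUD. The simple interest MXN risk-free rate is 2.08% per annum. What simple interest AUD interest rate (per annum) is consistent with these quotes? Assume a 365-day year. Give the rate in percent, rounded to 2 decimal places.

T = 87/365 years.
By CIP, F/S equals the MXN-to-AUD growth ratio: 9.1235/9.101 = 1.0024723.
The MXN side grows by 1 + 0.0208×87/365 = 1.0049578.
That pins the AUD growth at 1.0024794.
(1.0024794 − 1)/T = 0.010402, i.e. 1.04%.

1.04%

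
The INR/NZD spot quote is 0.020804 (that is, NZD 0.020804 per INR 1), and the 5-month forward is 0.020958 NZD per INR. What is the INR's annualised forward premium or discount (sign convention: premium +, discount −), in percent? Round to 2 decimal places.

+1.78%

T = 5/12 years.
(F − S)/S = (0.020958 − 0.020804)/0.020804 = 0.0074024.
×(1/T) gives 1.78% p.a.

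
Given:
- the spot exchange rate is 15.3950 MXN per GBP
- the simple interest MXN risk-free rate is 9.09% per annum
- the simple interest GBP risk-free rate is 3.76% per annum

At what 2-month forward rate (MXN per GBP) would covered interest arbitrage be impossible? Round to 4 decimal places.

T = 2/12 years.
MXN growth factor: 1 + 0.0909×2/12 = 1.015150.
GBP accumulates by 1 + 0.0376×2/12 = 1.00626667.
So F = 15.395 × 1.015150 / 1.00626667 = 15.530907 (MXN/GBP).

15.5309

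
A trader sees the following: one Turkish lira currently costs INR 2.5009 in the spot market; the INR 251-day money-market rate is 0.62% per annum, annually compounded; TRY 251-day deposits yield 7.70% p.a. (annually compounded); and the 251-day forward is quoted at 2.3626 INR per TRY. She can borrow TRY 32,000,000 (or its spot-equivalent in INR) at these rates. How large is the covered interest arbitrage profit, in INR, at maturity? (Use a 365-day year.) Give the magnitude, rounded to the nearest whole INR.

INR 809,822

T = 251/365 years.
Invest the TRY and cover forward: 32,000,000 × 1.0523345091 × 2.3626 = INR 79,559,856.36.
Convert at spot and invest in INR: 32,000,000 × 2.5009 × 1.0042594447 = INR 80,369,678.25.
The quoted forward undervalues TRY, so borrow TRY, convert to INR at spot, deposit the INR at 0.62%, and buy TRY forward at 2.3626 to cover the loan.
Profit = 80,369,678.25 − 79,559,856.36 = INR 809,822.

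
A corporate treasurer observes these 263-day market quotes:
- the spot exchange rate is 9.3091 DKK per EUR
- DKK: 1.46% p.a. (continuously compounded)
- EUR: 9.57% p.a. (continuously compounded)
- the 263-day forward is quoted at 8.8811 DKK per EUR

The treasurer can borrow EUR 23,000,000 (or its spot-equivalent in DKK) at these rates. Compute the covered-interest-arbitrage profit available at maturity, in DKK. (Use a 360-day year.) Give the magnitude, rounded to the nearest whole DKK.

DKK 2,652,166

T = 263/360 years.
Invest the EUR and cover forward: 23,000,000 × 1.07241612825 × 8.8811 = DKK 219,057,402.16.
Convert at spot and invest in DKK: 23,000,000 × 9.3091 × 1.01072319685 = DKK 216,405,236.17.
The quoted forward overvalues EUR, so borrow DKK, buy EUR at spot, deposit the EUR at 9.57%, and sell the proceeds forward at 8.8811.
Profit = 219,057,402.16 − 216,405,236.17 = DKK 2,652,166.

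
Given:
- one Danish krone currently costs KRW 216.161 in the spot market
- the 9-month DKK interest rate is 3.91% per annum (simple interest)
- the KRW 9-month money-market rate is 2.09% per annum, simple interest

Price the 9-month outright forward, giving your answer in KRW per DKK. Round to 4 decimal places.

T = 9/12 years.
KRW accumulates by 1 + 0.0209×9/12 = 1.015675.
DKK accumulates by 1 + 0.0391×9/12 = 1.029325.
Forward (KRW per DKK) = 216.161 × 1.015675 / 1.029325 = 213.294464.

213.2945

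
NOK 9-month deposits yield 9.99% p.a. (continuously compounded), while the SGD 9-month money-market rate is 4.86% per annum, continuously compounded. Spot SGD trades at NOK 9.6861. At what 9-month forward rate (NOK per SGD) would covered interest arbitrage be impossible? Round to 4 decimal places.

T = 9/12 years.
Growth of 1 NOK over T: e^(0.0999×9/12) = 1.07780331.
Growth of 1 SGD over T: e^(0.0486×9/12) = 1.03712245.
Forward (NOK per SGD) = 9.6861 × 1.07780331 / 1.03712245 = 10.066035.

10.0660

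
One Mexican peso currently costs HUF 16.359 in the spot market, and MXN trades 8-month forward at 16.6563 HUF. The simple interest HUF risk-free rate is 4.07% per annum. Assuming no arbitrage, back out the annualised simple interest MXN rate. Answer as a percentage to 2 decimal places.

T = 8/12 years.
CIP gives F = S · g_HUF/g_MXN, so g_HUF/g_MXN = 16.6563/16.359 = 1.0181735.
The HUF side grows by 1 + 0.0407×8/12 = 1.0271333.
So the MXN growth factor = 1.0087999.
r = (1.0087999 − 1)/(8/12) = 0.013200 → 1.32%.

1.32%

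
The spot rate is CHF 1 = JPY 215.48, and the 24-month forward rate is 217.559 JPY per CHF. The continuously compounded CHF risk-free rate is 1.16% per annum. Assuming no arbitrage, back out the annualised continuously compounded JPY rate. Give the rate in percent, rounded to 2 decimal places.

1.64%

T = 2 years.
F/S = 217.559/215.48 = 1.0096482 = (growth of JPY) / (growth of CHF).
CHF growth factor: e^(0.0116×2) = 1.0234712.
So the JPY growth factor = 1.0333459.
Take logs: ln 1.0333459 / 2 = 0.016401, so 1.64%.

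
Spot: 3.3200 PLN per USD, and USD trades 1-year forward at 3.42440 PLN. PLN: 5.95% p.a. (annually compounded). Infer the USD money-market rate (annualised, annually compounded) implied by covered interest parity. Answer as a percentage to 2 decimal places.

T = 1 year.
CIP gives F = S · g_PLN/g_USD, so g_PLN/g_USD = 3.4244/3.32 = 1.0314458.
The PLN side grows by (1 + 0.0595)^1 = 1.059500.
That pins the USD growth at 1.0271989.
r = 1.0271989^(1/1) − 1 = 0.027199 → 2.72%.

2.72%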